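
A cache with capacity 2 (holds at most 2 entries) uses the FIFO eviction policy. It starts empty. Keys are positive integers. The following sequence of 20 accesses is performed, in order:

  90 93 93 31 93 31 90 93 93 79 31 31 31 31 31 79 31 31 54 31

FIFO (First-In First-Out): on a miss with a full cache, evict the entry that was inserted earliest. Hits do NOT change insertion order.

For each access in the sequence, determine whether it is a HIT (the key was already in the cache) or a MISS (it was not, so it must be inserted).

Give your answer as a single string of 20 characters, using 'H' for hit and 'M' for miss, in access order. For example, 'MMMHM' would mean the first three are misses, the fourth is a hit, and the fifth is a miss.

Answer: MMHMHHMMHMMHHHHHHHMH

Derivation:
FIFO simulation (capacity=2):
  1. access 90: MISS. Cache (old->new): [90]
  2. access 93: MISS. Cache (old->new): [90 93]
  3. access 93: HIT. Cache (old->new): [90 93]
  4. access 31: MISS, evict 90. Cache (old->new): [93 31]
  5. access 93: HIT. Cache (old->new): [93 31]
  6. access 31: HIT. Cache (old->new): [93 31]
  7. access 90: MISS, evict 93. Cache (old->new): [31 90]
  8. access 93: MISS, evict 31. Cache (old->new): [90 93]
  9. access 93: HIT. Cache (old->new): [90 93]
  10. access 79: MISS, evict 90. Cache (old->new): [93 79]
  11. access 31: MISS, evict 93. Cache (old->new): [79 31]
  12. access 31: HIT. Cache (old->new): [79 31]
  13. access 31: HIT. Cache (old->new): [79 31]
  14. access 31: HIT. Cache (old->new): [79 31]
  15. access 31: HIT. Cache (old->new): [79 31]
  16. access 79: HIT. Cache (old->new): [79 31]
  17. access 31: HIT. Cache (old->new): [79 31]
  18. access 31: HIT. Cache (old->new): [79 31]
  19. access 54: MISS, evict 79. Cache (old->new): [31 54]
  20. access 31: HIT. Cache (old->new): [31 54]
Total: 12 hits, 8 misses, 6 evictions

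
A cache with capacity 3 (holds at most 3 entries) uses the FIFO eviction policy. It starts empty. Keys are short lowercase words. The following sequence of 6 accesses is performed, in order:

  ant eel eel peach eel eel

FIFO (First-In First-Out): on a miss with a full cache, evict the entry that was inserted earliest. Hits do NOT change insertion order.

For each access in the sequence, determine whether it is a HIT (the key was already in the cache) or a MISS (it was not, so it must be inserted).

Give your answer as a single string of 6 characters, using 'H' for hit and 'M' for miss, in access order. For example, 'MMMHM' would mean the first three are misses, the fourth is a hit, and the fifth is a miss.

FIFO simulation (capacity=3):
  1. access ant: MISS. Cache (old->new): [ant]
  2. access eel: MISS. Cache (old->new): [ant eel]
  3. access eel: HIT. Cache (old->new): [ant eel]
  4. access peach: MISS. Cache (old->new): [ant eel peach]
  5. access eel: HIT. Cache (old->new): [ant eel peach]
  6. access eel: HIT. Cache (old->new): [ant eel peach]
Total: 3 hits, 3 misses, 0 evictions

Answer: MMHMHH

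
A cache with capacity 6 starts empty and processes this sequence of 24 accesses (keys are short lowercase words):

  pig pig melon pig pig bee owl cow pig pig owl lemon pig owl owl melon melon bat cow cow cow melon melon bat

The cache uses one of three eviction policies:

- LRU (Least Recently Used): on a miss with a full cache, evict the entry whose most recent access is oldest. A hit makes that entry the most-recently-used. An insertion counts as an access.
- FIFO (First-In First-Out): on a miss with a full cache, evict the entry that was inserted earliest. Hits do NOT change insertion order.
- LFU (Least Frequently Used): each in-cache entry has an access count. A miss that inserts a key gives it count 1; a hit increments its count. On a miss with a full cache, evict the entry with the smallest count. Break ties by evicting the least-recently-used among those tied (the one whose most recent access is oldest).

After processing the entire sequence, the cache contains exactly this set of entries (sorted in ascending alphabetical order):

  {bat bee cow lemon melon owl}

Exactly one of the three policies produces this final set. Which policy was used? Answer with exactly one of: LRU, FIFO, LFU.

Answer: FIFO

Derivation:
Simulating under each policy and comparing final sets:
  LRU: final set = {bat cow lemon melon owl pig} -> differs
  FIFO: final set = {bat bee cow lemon melon owl} -> MATCHES target
  LFU: final set = {bat cow lemon melon owl pig} -> differs
Only FIFO produces the target set.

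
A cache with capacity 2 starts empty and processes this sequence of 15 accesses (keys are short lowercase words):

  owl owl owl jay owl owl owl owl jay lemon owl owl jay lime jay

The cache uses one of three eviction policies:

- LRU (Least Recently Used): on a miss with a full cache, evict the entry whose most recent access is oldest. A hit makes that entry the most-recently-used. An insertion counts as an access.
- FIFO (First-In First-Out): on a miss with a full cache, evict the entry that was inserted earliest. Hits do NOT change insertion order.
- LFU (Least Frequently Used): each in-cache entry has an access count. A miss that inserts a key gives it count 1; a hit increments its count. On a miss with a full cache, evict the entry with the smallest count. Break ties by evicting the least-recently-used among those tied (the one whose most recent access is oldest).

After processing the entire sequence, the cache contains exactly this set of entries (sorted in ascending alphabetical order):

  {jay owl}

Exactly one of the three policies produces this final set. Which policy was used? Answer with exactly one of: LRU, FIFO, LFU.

Simulating under each policy and comparing final sets:
  LRU: final set = {jay lime} -> differs
  FIFO: final set = {jay lime} -> differs
  LFU: final set = {jay owl} -> MATCHES target
Only LFU produces the target set.

Answer: LFU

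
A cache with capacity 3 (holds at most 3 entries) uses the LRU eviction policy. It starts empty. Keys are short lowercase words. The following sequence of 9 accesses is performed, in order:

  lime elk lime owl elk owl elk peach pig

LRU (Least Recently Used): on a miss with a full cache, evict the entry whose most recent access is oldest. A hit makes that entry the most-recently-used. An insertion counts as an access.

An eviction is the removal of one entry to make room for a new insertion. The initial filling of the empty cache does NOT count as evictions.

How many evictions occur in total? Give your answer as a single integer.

LRU simulation (capacity=3):
  1. access lime: MISS. Cache (LRU->MRU): [lime]
  2. access elk: MISS. Cache (LRU->MRU): [lime elk]
  3. access lime: HIT. Cache (LRU->MRU): [elk lime]
  4. access owl: MISS. Cache (LRU->MRU): [elk lime owl]
  5. access elk: HIT. Cache (LRU->MRU): [lime owl elk]
  6. access owl: HIT. Cache (LRU->MRU): [lime elk owl]
  7. access elk: HIT. Cache (LRU->MRU): [lime owl elk]
  8. access peach: MISS, evict lime. Cache (LRU->MRU): [owl elk peach]
  9. access pig: MISS, evict owl. Cache (LRU->MRU): [elk peach pig]
Total: 4 hits, 5 misses, 2 evictions

Answer: 2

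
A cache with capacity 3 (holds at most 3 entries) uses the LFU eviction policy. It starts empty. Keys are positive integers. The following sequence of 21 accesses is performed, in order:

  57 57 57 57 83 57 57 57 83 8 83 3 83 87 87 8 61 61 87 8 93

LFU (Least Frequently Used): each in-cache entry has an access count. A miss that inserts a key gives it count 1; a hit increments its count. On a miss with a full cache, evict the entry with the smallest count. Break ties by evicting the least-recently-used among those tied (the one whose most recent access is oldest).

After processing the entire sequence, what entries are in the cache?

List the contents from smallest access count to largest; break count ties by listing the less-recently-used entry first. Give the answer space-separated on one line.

LFU simulation (capacity=3):
  1. access 57: MISS. Cache: [57(c=1)]
  2. access 57: HIT, count now 2. Cache: [57(c=2)]
  3. access 57: HIT, count now 3. Cache: [57(c=3)]
  4. access 57: HIT, count now 4. Cache: [57(c=4)]
  5. access 83: MISS. Cache: [83(c=1) 57(c=4)]
  6. access 57: HIT, count now 5. Cache: [83(c=1) 57(c=5)]
  7. access 57: HIT, count now 6. Cache: [83(c=1) 57(c=6)]
  8. access 57: HIT, count now 7. Cache: [83(c=1) 57(c=7)]
  9. access 83: HIT, count now 2. Cache: [83(c=2) 57(c=7)]
  10. access 8: MISS. Cache: [8(c=1) 83(c=2) 57(c=7)]
  11. access 83: HIT, count now 3. Cache: [8(c=1) 83(c=3) 57(c=7)]
  12. access 3: MISS, evict 8(c=1). Cache: [3(c=1) 83(c=3) 57(c=7)]
  13. access 83: HIT, count now 4. Cache: [3(c=1) 83(c=4) 57(c=7)]
  14. access 87: MISS, evict 3(c=1). Cache: [87(c=1) 83(c=4) 57(c=7)]
  15. access 87: HIT, count now 2. Cache: [87(c=2) 83(c=4) 57(c=7)]
  16. access 8: MISS, evict 87(c=2). Cache: [8(c=1) 83(c=4) 57(c=7)]
  17. access 61: MISS, evict 8(c=1). Cache: [61(c=1) 83(c=4) 57(c=7)]
  18. access 61: HIT, count now 2. Cache: [61(c=2) 83(c=4) 57(c=7)]
  19. access 87: MISS, evict 61(c=2). Cache: [87(c=1) 83(c=4) 57(c=7)]
  20. access 8: MISS, evict 87(c=1). Cache: [8(c=1) 83(c=4) 57(c=7)]
  21. access 93: MISS, evict 8(c=1). Cache: [93(c=1) 83(c=4) 57(c=7)]
Total: 11 hits, 10 misses, 7 evictions

Answer: 93 83 57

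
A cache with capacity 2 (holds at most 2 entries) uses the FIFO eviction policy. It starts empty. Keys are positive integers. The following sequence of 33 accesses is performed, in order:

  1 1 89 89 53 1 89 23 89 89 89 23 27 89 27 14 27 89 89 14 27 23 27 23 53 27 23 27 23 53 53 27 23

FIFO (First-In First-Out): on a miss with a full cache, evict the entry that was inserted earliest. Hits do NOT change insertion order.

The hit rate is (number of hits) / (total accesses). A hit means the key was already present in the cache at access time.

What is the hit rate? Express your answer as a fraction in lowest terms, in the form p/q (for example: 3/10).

FIFO simulation (capacity=2):
  1. access 1: MISS. Cache (old->new): [1]
  2. access 1: HIT. Cache (old->new): [1]
  3. access 89: MISS. Cache (old->new): [1 89]
  4. access 89: HIT. Cache (old->new): [1 89]
  5. access 53: MISS, evict 1. Cache (old->new): [89 53]
  6. access 1: MISS, evict 89. Cache (old->new): [53 1]
  7. access 89: MISS, evict 53. Cache (old->new): [1 89]
  8. access 23: MISS, evict 1. Cache (old->new): [89 23]
  9. access 89: HIT. Cache (old->new): [89 23]
  10. access 89: HIT. Cache (old->new): [89 23]
  11. access 89: HIT. Cache (old->new): [89 23]
  12. access 23: HIT. Cache (old->new): [89 23]
  13. access 27: MISS, evict 89. Cache (old->new): [23 27]
  14. access 89: MISS, evict 23. Cache (old->new): [27 89]
  15. access 27: HIT. Cache (old->new): [27 89]
  16. access 14: MISS, evict 27. Cache (old->new): [89 14]
  17. access 27: MISS, evict 89. Cache (old->new): [14 27]
  18. access 89: MISS, evict 14. Cache (old->new): [27 89]
  19. access 89: HIT. Cache (old->new): [27 89]
  20. access 14: MISS, evict 27. Cache (old->new): [89 14]
  21. access 27: MISS, evict 89. Cache (old->new): [14 27]
  22. access 23: MISS, evict 14. Cache (old->new): [27 23]
  23. access 27: HIT. Cache (old->new): [27 23]
  24. access 23: HIT. Cache (old->new): [27 23]
  25. access 53: MISS, evict 27. Cache (old->new): [23 53]
  26. access 27: MISS, evict 23. Cache (old->new): [53 27]
  27. access 23: MISS, evict 53. Cache (old->new): [27 23]
  28. access 27: HIT. Cache (old->new): [27 23]
  29. access 23: HIT. Cache (old->new): [27 23]
  30. access 53: MISS, evict 27. Cache (old->new): [23 53]
  31. access 53: HIT. Cache (old->new): [23 53]
  32. access 27: MISS, evict 23. Cache (old->new): [53 27]
  33. access 23: MISS, evict 53. Cache (old->new): [27 23]
Total: 13 hits, 20 misses, 18 evictions

Hit rate = 13/33

Answer: 13/33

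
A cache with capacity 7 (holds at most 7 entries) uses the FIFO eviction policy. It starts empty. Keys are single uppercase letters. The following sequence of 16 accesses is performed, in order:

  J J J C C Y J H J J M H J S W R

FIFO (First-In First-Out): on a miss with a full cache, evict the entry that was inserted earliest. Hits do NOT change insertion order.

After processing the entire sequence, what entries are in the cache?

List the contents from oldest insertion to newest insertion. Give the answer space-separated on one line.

FIFO simulation (capacity=7):
  1. access J: MISS. Cache (old->new): [J]
  2. access J: HIT. Cache (old->new): [J]
  3. access J: HIT. Cache (old->new): [J]
  4. access C: MISS. Cache (old->new): [J C]
  5. access C: HIT. Cache (old->new): [J C]
  6. access Y: MISS. Cache (old->new): [J C Y]
  7. access J: HIT. Cache (old->new): [J C Y]
  8. access H: MISS. Cache (old->new): [J C Y H]
  9. access J: HIT. Cache (old->new): [J C Y H]
  10. access J: HIT. Cache (old->new): [J C Y H]
  11. access M: MISS. Cache (old->new): [J C Y H M]
  12. access H: HIT. Cache (old->new): [J C Y H M]
  13. access J: HIT. Cache (old->new): [J C Y H M]
  14. access S: MISS. Cache (old->new): [J C Y H M S]
  15. access W: MISS. Cache (old->new): [J C Y H M S W]
  16. access R: MISS, evict J. Cache (old->new): [C Y H M S W R]
Total: 8 hits, 8 misses, 1 evictions

Answer: C Y H M S W R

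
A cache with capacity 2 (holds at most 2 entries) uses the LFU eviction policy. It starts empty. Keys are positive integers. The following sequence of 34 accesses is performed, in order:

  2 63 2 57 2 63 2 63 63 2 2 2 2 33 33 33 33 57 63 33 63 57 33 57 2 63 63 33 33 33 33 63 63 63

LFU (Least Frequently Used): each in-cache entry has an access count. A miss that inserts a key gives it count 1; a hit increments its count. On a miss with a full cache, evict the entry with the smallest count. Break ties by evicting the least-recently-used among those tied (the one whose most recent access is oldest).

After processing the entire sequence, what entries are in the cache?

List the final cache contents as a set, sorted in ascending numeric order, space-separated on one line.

Answer: 2 63

Derivation:
LFU simulation (capacity=2):
  1. access 2: MISS. Cache: [2(c=1)]
  2. access 63: MISS. Cache: [2(c=1) 63(c=1)]
  3. access 2: HIT, count now 2. Cache: [63(c=1) 2(c=2)]
  4. access 57: MISS, evict 63(c=1). Cache: [57(c=1) 2(c=2)]
  5. access 2: HIT, count now 3. Cache: [57(c=1) 2(c=3)]
  6. access 63: MISS, evict 57(c=1). Cache: [63(c=1) 2(c=3)]
  7. access 2: HIT, count now 4. Cache: [63(c=1) 2(c=4)]
  8. access 63: HIT, count now 2. Cache: [63(c=2) 2(c=4)]
  9. access 63: HIT, count now 3. Cache: [63(c=3) 2(c=4)]
  10. access 2: HIT, count now 5. Cache: [63(c=3) 2(c=5)]
  11. access 2: HIT, count now 6. Cache: [63(c=3) 2(c=6)]
  12. access 2: HIT, count now 7. Cache: [63(c=3) 2(c=7)]
  13. access 2: HIT, count now 8. Cache: [63(c=3) 2(c=8)]
  14. access 33: MISS, evict 63(c=3). Cache: [33(c=1) 2(c=8)]
  15. access 33: HIT, count now 2. Cache: [33(c=2) 2(c=8)]
  16. access 33: HIT, count now 3. Cache: [33(c=3) 2(c=8)]
  17. access 33: HIT, count now 4. Cache: [33(c=4) 2(c=8)]
  18. access 57: MISS, evict 33(c=4). Cache: [57(c=1) 2(c=8)]
  19. access 63: MISS, evict 57(c=1). Cache: [63(c=1) 2(c=8)]
  20. access 33: MISS, evict 63(c=1). Cache: [33(c=1) 2(c=8)]
  21. access 63: MISS, evict 33(c=1). Cache: [63(c=1) 2(c=8)]
  22. access 57: MISS, evict 63(c=1). Cache: [57(c=1) 2(c=8)]
  23. access 33: MISS, evict 57(c=1). Cache: [33(c=1) 2(c=8)]
  24. access 57: MISS, evict 33(c=1). Cache: [57(c=1) 2(c=8)]
  25. access 2: HIT, count now 9. Cache: [57(c=1) 2(c=9)]
  26. access 63: MISS, evict 57(c=1). Cache: [63(c=1) 2(c=9)]
  27. access 63: HIT, count now 2. Cache: [63(c=2) 2(c=9)]
  28. access 33: MISS, evict 63(c=2). Cache: [33(c=1) 2(c=9)]
  29. access 33: HIT, count now 2. Cache: [33(c=2) 2(c=9)]
  30. access 33: HIT, count now 3. Cache: [33(c=3) 2(c=9)]
  31. access 33: HIT, count now 4. Cache: [33(c=4) 2(c=9)]
  32. access 63: MISS, evict 33(c=4). Cache: [63(c=1) 2(c=9)]
  33. access 63: HIT, count now 2. Cache: [63(c=2) 2(c=9)]
  34. access 63: HIT, count now 3. Cache: [63(c=3) 2(c=9)]
Total: 19 hits, 15 misses, 13 evictions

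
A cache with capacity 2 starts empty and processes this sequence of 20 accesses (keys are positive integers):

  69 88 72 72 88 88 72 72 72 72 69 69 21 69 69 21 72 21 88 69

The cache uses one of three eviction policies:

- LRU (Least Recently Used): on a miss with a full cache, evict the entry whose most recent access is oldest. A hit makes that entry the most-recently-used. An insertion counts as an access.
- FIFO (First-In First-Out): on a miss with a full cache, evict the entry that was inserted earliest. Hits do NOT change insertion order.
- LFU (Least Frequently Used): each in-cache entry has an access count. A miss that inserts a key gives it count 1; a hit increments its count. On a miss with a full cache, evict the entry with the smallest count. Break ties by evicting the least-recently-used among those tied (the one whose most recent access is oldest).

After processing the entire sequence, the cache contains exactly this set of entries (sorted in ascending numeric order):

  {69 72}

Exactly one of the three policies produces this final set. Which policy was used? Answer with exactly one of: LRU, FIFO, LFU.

Answer: LFU

Derivation:
Simulating under each policy and comparing final sets:
  LRU: final set = {69 88} -> differs
  FIFO: final set = {69 88} -> differs
  LFU: final set = {69 72} -> MATCHES target
Only LFU produces the target set.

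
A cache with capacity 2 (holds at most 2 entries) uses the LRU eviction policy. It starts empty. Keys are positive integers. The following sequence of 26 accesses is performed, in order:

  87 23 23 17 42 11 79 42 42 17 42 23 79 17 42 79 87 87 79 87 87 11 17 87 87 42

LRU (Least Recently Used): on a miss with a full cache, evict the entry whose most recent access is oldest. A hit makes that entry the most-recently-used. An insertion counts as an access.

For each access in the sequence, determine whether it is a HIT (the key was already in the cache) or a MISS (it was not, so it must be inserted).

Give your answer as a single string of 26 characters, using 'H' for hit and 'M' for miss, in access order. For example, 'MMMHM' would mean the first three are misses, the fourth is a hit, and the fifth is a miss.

Answer: MMHMMMMMHMHMMMMMMHHHHMMMHM

Derivation:
LRU simulation (capacity=2):
  1. access 87: MISS. Cache (LRU->MRU): [87]
  2. access 23: MISS. Cache (LRU->MRU): [87 23]
  3. access 23: HIT. Cache (LRU->MRU): [87 23]
  4. access 17: MISS, evict 87. Cache (LRU->MRU): [23 17]
  5. access 42: MISS, evict 23. Cache (LRU->MRU): [17 42]
  6. access 11: MISS, evict 17. Cache (LRU->MRU): [42 11]
  7. access 79: MISS, evict 42. Cache (LRU->MRU): [11 79]
  8. access 42: MISS, evict 11. Cache (LRU->MRU): [79 42]
  9. access 42: HIT. Cache (LRU->MRU): [79 42]
  10. access 17: MISS, evict 79. Cache (LRU->MRU): [42 17]
  11. access 42: HIT. Cache (LRU->MRU): [17 42]
  12. access 23: MISS, evict 17. Cache (LRU->MRU): [42 23]
  13. access 79: MISS, evict 42. Cache (LRU->MRU): [23 79]
  14. access 17: MISS, evict 23. Cache (LRU->MRU): [79 17]
  15. access 42: MISS, evict 79. Cache (LRU->MRU): [17 42]
  16. access 79: MISS, evict 17. Cache (LRU->MRU): [42 79]
  17. access 87: MISS, evict 42. Cache (LRU->MRU): [79 87]
  18. access 87: HIT. Cache (LRU->MRU): [79 87]
  19. access 79: HIT. Cache (LRU->MRU): [87 79]
  20. access 87: HIT. Cache (LRU->MRU): [79 87]
  21. access 87: HIT. Cache (LRU->MRU): [79 87]
  22. access 11: MISS, evict 79. Cache (LRU->MRU): [87 11]
  23. access 17: MISS, evict 87. Cache (LRU->MRU): [11 17]
  24. access 87: MISS, evict 11. Cache (LRU->MRU): [17 87]
  25. access 87: HIT. Cache (LRU->MRU): [17 87]
  26. access 42: MISS, evict 17. Cache (LRU->MRU): [87 42]
Total: 8 hits, 18 misses, 16 evictions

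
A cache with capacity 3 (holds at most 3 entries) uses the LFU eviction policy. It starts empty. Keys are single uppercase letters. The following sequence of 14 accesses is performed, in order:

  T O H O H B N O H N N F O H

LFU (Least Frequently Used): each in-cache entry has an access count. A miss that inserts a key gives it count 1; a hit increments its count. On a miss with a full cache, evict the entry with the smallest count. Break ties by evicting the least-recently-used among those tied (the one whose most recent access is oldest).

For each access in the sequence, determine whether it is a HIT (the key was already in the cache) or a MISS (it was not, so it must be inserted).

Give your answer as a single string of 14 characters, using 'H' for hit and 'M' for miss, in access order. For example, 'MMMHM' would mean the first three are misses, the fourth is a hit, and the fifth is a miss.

Answer: MMMHHMMHHHHMMH

Derivation:
LFU simulation (capacity=3):
  1. access T: MISS. Cache: [T(c=1)]
  2. access O: MISS. Cache: [T(c=1) O(c=1)]
  3. access H: MISS. Cache: [T(c=1) O(c=1) H(c=1)]
  4. access O: HIT, count now 2. Cache: [T(c=1) H(c=1) O(c=2)]
  5. access H: HIT, count now 2. Cache: [T(c=1) O(c=2) H(c=2)]
  6. access B: MISS, evict T(c=1). Cache: [B(c=1) O(c=2) H(c=2)]
  7. access N: MISS, evict B(c=1). Cache: [N(c=1) O(c=2) H(c=2)]
  8. access O: HIT, count now 3. Cache: [N(c=1) H(c=2) O(c=3)]
  9. access H: HIT, count now 3. Cache: [N(c=1) O(c=3) H(c=3)]
  10. access N: HIT, count now 2. Cache: [N(c=2) O(c=3) H(c=3)]
  11. access N: HIT, count now 3. Cache: [O(c=3) H(c=3) N(c=3)]
  12. access F: MISS, evict O(c=3). Cache: [F(c=1) H(c=3) N(c=3)]
  13. access O: MISS, evict F(c=1). Cache: [O(c=1) H(c=3) N(c=3)]
  14. access H: HIT, count now 4. Cache: [O(c=1) N(c=3) H(c=4)]
Total: 7 hits, 7 misses, 4 evictions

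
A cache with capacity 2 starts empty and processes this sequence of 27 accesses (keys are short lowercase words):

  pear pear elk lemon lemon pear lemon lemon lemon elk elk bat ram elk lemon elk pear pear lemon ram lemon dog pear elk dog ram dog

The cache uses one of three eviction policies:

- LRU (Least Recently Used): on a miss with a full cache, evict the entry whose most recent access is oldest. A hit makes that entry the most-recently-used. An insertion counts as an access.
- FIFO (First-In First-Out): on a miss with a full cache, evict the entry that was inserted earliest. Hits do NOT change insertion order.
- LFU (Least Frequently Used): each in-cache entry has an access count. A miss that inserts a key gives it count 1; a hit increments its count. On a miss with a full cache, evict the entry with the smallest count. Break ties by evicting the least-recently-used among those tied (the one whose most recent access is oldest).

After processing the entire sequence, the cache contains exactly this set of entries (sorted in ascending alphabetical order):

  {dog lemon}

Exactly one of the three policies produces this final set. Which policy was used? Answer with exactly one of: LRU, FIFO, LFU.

Answer: LFU

Derivation:
Simulating under each policy and comparing final sets:
  LRU: final set = {dog ram} -> differs
  FIFO: final set = {dog ram} -> differs
  LFU: final set = {dog lemon} -> MATCHES target
Only LFU produces the target set.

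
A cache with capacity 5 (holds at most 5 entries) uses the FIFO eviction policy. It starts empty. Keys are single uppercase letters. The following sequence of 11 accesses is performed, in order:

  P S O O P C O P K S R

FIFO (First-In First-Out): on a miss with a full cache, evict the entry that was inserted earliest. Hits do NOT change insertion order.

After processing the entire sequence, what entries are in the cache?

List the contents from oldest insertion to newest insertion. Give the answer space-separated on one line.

FIFO simulation (capacity=5):
  1. access P: MISS. Cache (old->new): [P]
  2. access S: MISS. Cache (old->new): [P S]
  3. access O: MISS. Cache (old->new): [P S O]
  4. access O: HIT. Cache (old->new): [P S O]
  5. access P: HIT. Cache (old->new): [P S O]
  6. access C: MISS. Cache (old->new): [P S O C]
  7. access O: HIT. Cache (old->new): [P S O C]
  8. access P: HIT. Cache (old->new): [P S O C]
  9. access K: MISS. Cache (old->new): [P S O C K]
  10. access S: HIT. Cache (old->new): [P S O C K]
  11. access R: MISS, evict P. Cache (old->new): [S O C K R]
Total: 5 hits, 6 misses, 1 evictions

Answer: S O C K R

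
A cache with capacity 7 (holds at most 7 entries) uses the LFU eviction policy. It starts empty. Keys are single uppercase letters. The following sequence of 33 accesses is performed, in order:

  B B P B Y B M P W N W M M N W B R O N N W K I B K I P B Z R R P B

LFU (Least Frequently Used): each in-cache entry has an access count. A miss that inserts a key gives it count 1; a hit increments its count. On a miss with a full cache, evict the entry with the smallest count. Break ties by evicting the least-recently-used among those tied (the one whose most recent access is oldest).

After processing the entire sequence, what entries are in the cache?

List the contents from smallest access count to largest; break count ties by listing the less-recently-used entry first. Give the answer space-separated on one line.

LFU simulation (capacity=7):
  1. access B: MISS. Cache: [B(c=1)]
  2. access B: HIT, count now 2. Cache: [B(c=2)]
  3. access P: MISS. Cache: [P(c=1) B(c=2)]
  4. access B: HIT, count now 3. Cache: [P(c=1) B(c=3)]
  5. access Y: MISS. Cache: [P(c=1) Y(c=1) B(c=3)]
  6. access B: HIT, count now 4. Cache: [P(c=1) Y(c=1) B(c=4)]
  7. access M: MISS. Cache: [P(c=1) Y(c=1) M(c=1) B(c=4)]
  8. access P: HIT, count now 2. Cache: [Y(c=1) M(c=1) P(c=2) B(c=4)]
  9. access W: MISS. Cache: [Y(c=1) M(c=1) W(c=1) P(c=2) B(c=4)]
  10. access N: MISS. Cache: [Y(c=1) M(c=1) W(c=1) N(c=1) P(c=2) B(c=4)]
  11. access W: HIT, count now 2. Cache: [Y(c=1) M(c=1) N(c=1) P(c=2) W(c=2) B(c=4)]
  12. access M: HIT, count now 2. Cache: [Y(c=1) N(c=1) P(c=2) W(c=2) M(c=2) B(c=4)]
  13. access M: HIT, count now 3. Cache: [Y(c=1) N(c=1) P(c=2) W(c=2) M(c=3) B(c=4)]
  14. access N: HIT, count now 2. Cache: [Y(c=1) P(c=2) W(c=2) N(c=2) M(c=3) B(c=4)]
  15. access W: HIT, count now 3. Cache: [Y(c=1) P(c=2) N(c=2) M(c=3) W(c=3) B(c=4)]
  16. access B: HIT, count now 5. Cache: [Y(c=1) P(c=2) N(c=2) M(c=3) W(c=3) B(c=5)]
  17. access R: MISS. Cache: [Y(c=1) R(c=1) P(c=2) N(c=2) M(c=3) W(c=3) B(c=5)]
  18. access O: MISS, evict Y(c=1). Cache: [R(c=1) O(c=1) P(c=2) N(c=2) M(c=3) W(c=3) B(c=5)]
  19. access N: HIT, count now 3. Cache: [R(c=1) O(c=1) P(c=2) M(c=3) W(c=3) N(c=3) B(c=5)]
  20. access N: HIT, count now 4. Cache: [R(c=1) O(c=1) P(c=2) M(c=3) W(c=3) N(c=4) B(c=5)]
  21. access W: HIT, count now 4. Cache: [R(c=1) O(c=1) P(c=2) M(c=3) N(c=4) W(c=4) B(c=5)]
  22. access K: MISS, evict R(c=1). Cache: [O(c=1) K(c=1) P(c=2) M(c=3) N(c=4) W(c=4) B(c=5)]
  23. access I: MISS, evict O(c=1). Cache: [K(c=1) I(c=1) P(c=2) M(c=3) N(c=4) W(c=4) B(c=5)]
  24. access B: HIT, count now 6. Cache: [K(c=1) I(c=1) P(c=2) M(c=3) N(c=4) W(c=4) B(c=6)]
  25. access K: HIT, count now 2. Cache: [I(c=1) P(c=2) K(c=2) M(c=3) N(c=4) W(c=4) B(c=6)]
  26. access I: HIT, count now 2. Cache: [P(c=2) K(c=2) I(c=2) M(c=3) N(c=4) W(c=4) B(c=6)]
  27. access P: HIT, count now 3. Cache: [K(c=2) I(c=2) M(c=3) P(c=3) N(c=4) W(c=4) B(c=6)]
  28. access B: HIT, count now 7. Cache: [K(c=2) I(c=2) M(c=3) P(c=3) N(c=4) W(c=4) B(c=7)]
  29. access Z: MISS, evict K(c=2). Cache: [Z(c=1) I(c=2) M(c=3) P(c=3) N(c=4) W(c=4) B(c=7)]
  30. access R: MISS, evict Z(c=1). Cache: [R(c=1) I(c=2) M(c=3) P(c=3) N(c=4) W(c=4) B(c=7)]
  31. access R: HIT, count now 2. Cache: [I(c=2) R(c=2) M(c=3) P(c=3) N(c=4) W(c=4) B(c=7)]
  32. access P: HIT, count now 4. Cache: [I(c=2) R(c=2) M(c=3) N(c=4) W(c=4) P(c=4) B(c=7)]
  33. access B: HIT, count now 8. Cache: [I(c=2) R(c=2) M(c=3) N(c=4) W(c=4) P(c=4) B(c=8)]
Total: 21 hits, 12 misses, 5 evictions

Answer: I R M N W P B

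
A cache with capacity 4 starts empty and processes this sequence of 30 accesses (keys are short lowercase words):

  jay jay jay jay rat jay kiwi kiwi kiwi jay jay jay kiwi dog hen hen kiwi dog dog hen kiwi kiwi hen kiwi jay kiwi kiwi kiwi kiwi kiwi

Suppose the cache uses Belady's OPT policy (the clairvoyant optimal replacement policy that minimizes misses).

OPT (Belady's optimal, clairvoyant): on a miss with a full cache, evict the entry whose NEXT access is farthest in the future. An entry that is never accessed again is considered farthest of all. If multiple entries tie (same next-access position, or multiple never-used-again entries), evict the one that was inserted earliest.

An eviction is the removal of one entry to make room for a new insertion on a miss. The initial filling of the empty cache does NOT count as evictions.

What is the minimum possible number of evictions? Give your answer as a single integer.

Answer: 1

Derivation:
OPT (Belady) simulation (capacity=4):
  1. access jay: MISS. Cache: [jay]
  2. access jay: HIT. Next use of jay: step 3. Cache: [jay]
  3. access jay: HIT. Next use of jay: step 4. Cache: [jay]
  4. access jay: HIT. Next use of jay: step 6. Cache: [jay]
  5. access rat: MISS. Cache: [jay rat]
  6. access jay: HIT. Next use of jay: step 10. Cache: [jay rat]
  7. access kiwi: MISS. Cache: [jay rat kiwi]
  8. access kiwi: HIT. Next use of kiwi: step 9. Cache: [jay rat kiwi]
  9. access kiwi: HIT. Next use of kiwi: step 13. Cache: [jay rat kiwi]
  10. access jay: HIT. Next use of jay: step 11. Cache: [jay rat kiwi]
  11. access jay: HIT. Next use of jay: step 12. Cache: [jay rat kiwi]
  12. access jay: HIT. Next use of jay: step 25. Cache: [jay rat kiwi]
  13. access kiwi: HIT. Next use of kiwi: step 17. Cache: [jay rat kiwi]
  14. access dog: MISS. Cache: [jay rat kiwi dog]
  15. access hen: MISS, evict rat (next use: never). Cache: [jay kiwi dog hen]
  16. access hen: HIT. Next use of hen: step 20. Cache: [jay kiwi dog hen]
  17. access kiwi: HIT. Next use of kiwi: step 21. Cache: [jay kiwi dog hen]
  18. access dog: HIT. Next use of dog: step 19. Cache: [jay kiwi dog hen]
  19. access dog: HIT. Next use of dog: never. Cache: [jay kiwi dog hen]
  20. access hen: HIT. Next use of hen: step 23. Cache: [jay kiwi dog hen]
  21. access kiwi: HIT. Next use of kiwi: step 22. Cache: [jay kiwi dog hen]
  22. access kiwi: HIT. Next use of kiwi: step 24. Cache: [jay kiwi dog hen]
  23. access hen: HIT. Next use of hen: never. Cache: [jay kiwi dog hen]
  24. access kiwi: HIT. Next use of kiwi: step 26. Cache: [jay kiwi dog hen]
  25. access jay: HIT. Next use of jay: never. Cache: [jay kiwi dog hen]
  26. access kiwi: HIT. Next use of kiwi: step 27. Cache: [jay kiwi dog hen]
  27. access kiwi: HIT. Next use of kiwi: step 28. Cache: [jay kiwi dog hen]
  28. access kiwi: HIT. Next use of kiwi: step 29. Cache: [jay kiwi dog hen]
  29. access kiwi: HIT. Next use of kiwi: step 30. Cache: [jay kiwi dog hen]
  30. access kiwi: HIT. Next use of kiwi: never. Cache: [jay kiwi dog hen]
Total: 25 hits, 5 misses, 1 evictions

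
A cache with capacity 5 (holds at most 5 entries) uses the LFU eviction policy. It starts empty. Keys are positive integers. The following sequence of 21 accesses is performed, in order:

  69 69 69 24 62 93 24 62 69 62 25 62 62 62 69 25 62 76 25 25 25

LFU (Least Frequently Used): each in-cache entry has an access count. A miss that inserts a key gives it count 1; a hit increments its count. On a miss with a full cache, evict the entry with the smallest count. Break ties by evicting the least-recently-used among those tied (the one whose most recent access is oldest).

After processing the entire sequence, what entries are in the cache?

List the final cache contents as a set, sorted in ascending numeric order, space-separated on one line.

LFU simulation (capacity=5):
  1. access 69: MISS. Cache: [69(c=1)]
  2. access 69: HIT, count now 2. Cache: [69(c=2)]
  3. access 69: HIT, count now 3. Cache: [69(c=3)]
  4. access 24: MISS. Cache: [24(c=1) 69(c=3)]
  5. access 62: MISS. Cache: [24(c=1) 62(c=1) 69(c=3)]
  6. access 93: MISS. Cache: [24(c=1) 62(c=1) 93(c=1) 69(c=3)]
  7. access 24: HIT, count now 2. Cache: [62(c=1) 93(c=1) 24(c=2) 69(c=3)]
  8. access 62: HIT, count now 2. Cache: [93(c=1) 24(c=2) 62(c=2) 69(c=3)]
  9. access 69: HIT, count now 4. Cache: [93(c=1) 24(c=2) 62(c=2) 69(c=4)]
  10. access 62: HIT, count now 3. Cache: [93(c=1) 24(c=2) 62(c=3) 69(c=4)]
  11. access 25: MISS. Cache: [93(c=1) 25(c=1) 24(c=2) 62(c=3) 69(c=4)]
  12. access 62: HIT, count now 4. Cache: [93(c=1) 25(c=1) 24(c=2) 69(c=4) 62(c=4)]
  13. access 62: HIT, count now 5. Cache: [93(c=1) 25(c=1) 24(c=2) 69(c=4) 62(c=5)]
  14. access 62: HIT, count now 6. Cache: [93(c=1) 25(c=1) 24(c=2) 69(c=4) 62(c=6)]
  15. access 69: HIT, count now 5. Cache: [93(c=1) 25(c=1) 24(c=2) 69(c=5) 62(c=6)]
  16. access 25: HIT, count now 2. Cache: [93(c=1) 24(c=2) 25(c=2) 69(c=5) 62(c=6)]
  17. access 62: HIT, count now 7. Cache: [93(c=1) 24(c=2) 25(c=2) 69(c=5) 62(c=7)]
  18. access 76: MISS, evict 93(c=1). Cache: [76(c=1) 24(c=2) 25(c=2) 69(c=5) 62(c=7)]
  19. access 25: HIT, count now 3. Cache: [76(c=1) 24(c=2) 25(c=3) 69(c=5) 62(c=7)]
  20. access 25: HIT, count now 4. Cache: [76(c=1) 24(c=2) 25(c=4) 69(c=5) 62(c=7)]
  21. access 25: HIT, count now 5. Cache: [76(c=1) 24(c=2) 69(c=5) 25(c=5) 62(c=7)]
Total: 15 hits, 6 misses, 1 evictions

Answer: 24 25 62 69 76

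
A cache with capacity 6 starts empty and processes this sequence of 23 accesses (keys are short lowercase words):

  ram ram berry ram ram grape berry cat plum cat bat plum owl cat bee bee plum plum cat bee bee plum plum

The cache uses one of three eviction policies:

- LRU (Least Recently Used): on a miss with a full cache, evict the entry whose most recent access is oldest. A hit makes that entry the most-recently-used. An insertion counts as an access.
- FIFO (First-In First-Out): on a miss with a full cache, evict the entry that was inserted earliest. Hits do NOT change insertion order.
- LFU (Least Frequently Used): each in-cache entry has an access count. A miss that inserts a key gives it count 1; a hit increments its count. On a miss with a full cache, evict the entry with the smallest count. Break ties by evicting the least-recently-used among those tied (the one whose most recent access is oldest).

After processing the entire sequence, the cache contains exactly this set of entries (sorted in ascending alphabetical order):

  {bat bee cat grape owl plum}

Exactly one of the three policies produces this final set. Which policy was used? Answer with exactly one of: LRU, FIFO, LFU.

Answer: FIFO

Derivation:
Simulating under each policy and comparing final sets:
  LRU: final set = {bat bee berry cat owl plum} -> differs
  FIFO: final set = {bat bee cat grape owl plum} -> MATCHES target
  LFU: final set = {bee berry cat owl plum ram} -> differs
Only FIFO produces the target set.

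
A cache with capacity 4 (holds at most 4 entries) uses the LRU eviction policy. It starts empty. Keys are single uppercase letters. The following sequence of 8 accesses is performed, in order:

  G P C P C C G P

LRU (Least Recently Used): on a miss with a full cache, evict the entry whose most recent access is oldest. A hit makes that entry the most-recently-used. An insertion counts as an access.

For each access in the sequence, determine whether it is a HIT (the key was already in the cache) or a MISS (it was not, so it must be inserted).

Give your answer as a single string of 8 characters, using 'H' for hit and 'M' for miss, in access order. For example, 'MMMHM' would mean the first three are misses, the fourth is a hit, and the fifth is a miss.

LRU simulation (capacity=4):
  1. access G: MISS. Cache (LRU->MRU): [G]
  2. access P: MISS. Cache (LRU->MRU): [G P]
  3. access C: MISS. Cache (LRU->MRU): [G P C]
  4. access P: HIT. Cache (LRU->MRU): [G C P]
  5. access C: HIT. Cache (LRU->MRU): [G P C]
  6. access C: HIT. Cache (LRU->MRU): [G P C]
  7. access G: HIT. Cache (LRU->MRU): [P C G]
  8. access P: HIT. Cache (LRU->MRU): [C G P]
Total: 5 hits, 3 misses, 0 evictions

Answer: MMMHHHHH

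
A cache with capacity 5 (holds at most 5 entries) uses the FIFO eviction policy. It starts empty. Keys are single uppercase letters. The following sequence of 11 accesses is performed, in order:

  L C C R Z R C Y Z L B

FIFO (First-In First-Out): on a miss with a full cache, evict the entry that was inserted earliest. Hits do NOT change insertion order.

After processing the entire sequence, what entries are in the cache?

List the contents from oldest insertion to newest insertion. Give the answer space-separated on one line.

FIFO simulation (capacity=5):
  1. access L: MISS. Cache (old->new): [L]
  2. access C: MISS. Cache (old->new): [L C]
  3. access C: HIT. Cache (old->new): [L C]
  4. access R: MISS. Cache (old->new): [L C R]
  5. access Z: MISS. Cache (old->new): [L C R Z]
  6. access R: HIT. Cache (old->new): [L C R Z]
  7. access C: HIT. Cache (old->new): [L C R Z]
  8. access Y: MISS. Cache (old->new): [L C R Z Y]
  9. access Z: HIT. Cache (old->new): [L C R Z Y]
  10. access L: HIT. Cache (old->new): [L C R Z Y]
  11. access B: MISS, evict L. Cache (old->new): [C R Z Y B]
Total: 5 hits, 6 misses, 1 evictions

Answer: C R Z Y B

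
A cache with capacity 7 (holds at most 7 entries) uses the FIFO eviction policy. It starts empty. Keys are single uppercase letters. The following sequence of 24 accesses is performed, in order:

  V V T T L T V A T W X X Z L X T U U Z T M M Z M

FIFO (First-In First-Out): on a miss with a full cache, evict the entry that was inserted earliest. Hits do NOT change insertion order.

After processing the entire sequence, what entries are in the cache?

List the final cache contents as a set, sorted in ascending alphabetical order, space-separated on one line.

Answer: A L M U W X Z

Derivation:
FIFO simulation (capacity=7):
  1. access V: MISS. Cache (old->new): [V]
  2. access V: HIT. Cache (old->new): [V]
  3. access T: MISS. Cache (old->new): [V T]
  4. access T: HIT. Cache (old->new): [V T]
  5. access L: MISS. Cache (old->new): [V T L]
  6. access T: HIT. Cache (old->new): [V T L]
  7. access V: HIT. Cache (old->new): [V T L]
  8. access A: MISS. Cache (old->new): [V T L A]
  9. access T: HIT. Cache (old->new): [V T L A]
  10. access W: MISS. Cache (old->new): [V T L A W]
  11. access X: MISS. Cache (old->new): [V T L A W X]
  12. access X: HIT. Cache (old->new): [V T L A W X]
  13. access Z: MISS. Cache (old->new): [V T L A W X Z]
  14. access L: HIT. Cache (old->new): [V T L A W X Z]
  15. access X: HIT. Cache (old->new): [V T L A W X Z]
  16. access T: HIT. Cache (old->new): [V T L A W X Z]
  17. access U: MISS, evict V. Cache (old->new): [T L A W X Z U]
  18. access U: HIT. Cache (old->new): [T L A W X Z U]
  19. access Z: HIT. Cache (old->new): [T L A W X Z U]
  20. access T: HIT. Cache (old->new): [T L A W X Z U]
  21. access M: MISS, evict T. Cache (old->new): [L A W X Z U M]
  22. access M: HIT. Cache (old->new): [L A W X Z U M]
  23. access Z: HIT. Cache (old->new): [L A W X Z U M]
  24. access M: HIT. Cache (old->new): [L A W X Z U M]
Total: 15 hits, 9 misses, 2 evictions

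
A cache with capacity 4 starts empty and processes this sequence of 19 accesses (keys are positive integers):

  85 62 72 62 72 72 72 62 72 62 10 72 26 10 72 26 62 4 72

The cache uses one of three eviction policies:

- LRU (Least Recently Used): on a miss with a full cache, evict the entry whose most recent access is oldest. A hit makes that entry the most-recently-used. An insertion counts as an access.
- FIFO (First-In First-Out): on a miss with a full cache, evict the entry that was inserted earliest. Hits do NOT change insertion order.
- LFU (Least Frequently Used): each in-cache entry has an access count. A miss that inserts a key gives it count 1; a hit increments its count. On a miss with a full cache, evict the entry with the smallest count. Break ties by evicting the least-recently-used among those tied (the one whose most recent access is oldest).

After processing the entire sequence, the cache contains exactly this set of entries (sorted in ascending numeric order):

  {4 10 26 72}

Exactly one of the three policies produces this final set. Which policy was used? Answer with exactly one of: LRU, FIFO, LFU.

Answer: FIFO

Derivation:
Simulating under each policy and comparing final sets:
  LRU: final set = {4 26 62 72} -> differs
  FIFO: final set = {4 10 26 72} -> MATCHES target
  LFU: final set = {4 26 62 72} -> differs
Only FIFO produces the target set.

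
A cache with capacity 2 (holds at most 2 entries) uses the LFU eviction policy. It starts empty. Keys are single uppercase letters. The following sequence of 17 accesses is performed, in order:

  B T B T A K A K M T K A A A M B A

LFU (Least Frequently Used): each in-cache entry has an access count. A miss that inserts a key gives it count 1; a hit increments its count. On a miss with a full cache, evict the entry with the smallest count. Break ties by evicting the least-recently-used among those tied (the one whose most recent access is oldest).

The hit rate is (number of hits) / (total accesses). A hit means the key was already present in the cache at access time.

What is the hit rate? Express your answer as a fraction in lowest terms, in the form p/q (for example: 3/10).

LFU simulation (capacity=2):
  1. access B: MISS. Cache: [B(c=1)]
  2. access T: MISS. Cache: [B(c=1) T(c=1)]
  3. access B: HIT, count now 2. Cache: [T(c=1) B(c=2)]
  4. access T: HIT, count now 2. Cache: [B(c=2) T(c=2)]
  5. access A: MISS, evict B(c=2). Cache: [A(c=1) T(c=2)]
  6. access K: MISS, evict A(c=1). Cache: [K(c=1) T(c=2)]
  7. access A: MISS, evict K(c=1). Cache: [A(c=1) T(c=2)]
  8. access K: MISS, evict A(c=1). Cache: [K(c=1) T(c=2)]
  9. access M: MISS, evict K(c=1). Cache: [M(c=1) T(c=2)]
  10. access T: HIT, count now 3. Cache: [M(c=1) T(c=3)]
  11. access K: MISS, evict M(c=1). Cache: [K(c=1) T(c=3)]
  12. access A: MISS, evict K(c=1). Cache: [A(c=1) T(c=3)]
  13. access A: HIT, count now 2. Cache: [A(c=2) T(c=3)]
  14. access A: HIT, count now 3. Cache: [T(c=3) A(c=3)]
  15. access M: MISS, evict T(c=3). Cache: [M(c=1) A(c=3)]
  16. access B: MISS, evict M(c=1). Cache: [B(c=1) A(c=3)]
  17. access A: HIT, count now 4. Cache: [B(c=1) A(c=4)]
Total: 6 hits, 11 misses, 9 evictions

Hit rate = 6/17

Answer: 6/17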